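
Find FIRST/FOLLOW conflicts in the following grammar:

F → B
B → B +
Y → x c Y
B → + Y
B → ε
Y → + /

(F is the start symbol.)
Nullable non-terminals: B, F.
FIRST sets used below: FIRST(B) = { '+', ε }

B: nullable alternative(s) B → ε; FOLLOW(B) = { $, '+' }
  B → B +: FIRST \ {ε} = { '+' } — overlaps FOLLOW(B) on { '+' }: CONFLICT
  B → + Y: FIRST \ {ε} = { '+' } — overlaps FOLLOW(B) on { '+' }: CONFLICT
  B → ε: FIRST \ {ε} = { } — this is the only nullable alternative, skip
F has a nullable alternative but only one production, so nothing to check.

Y has no nullable alternative, so no FIRST/FOLLOW check is needed there.

So the grammar has 2 FIRST/FOLLOW conflicts (marked CONFLICT above).

Answer: Yes. B → B '+' with FOLLOW(B) on { '+' }; B → '+' Y with FOLLOW(B) on { '+' }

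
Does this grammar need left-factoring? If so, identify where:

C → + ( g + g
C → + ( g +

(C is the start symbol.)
Left-factoring is needed when two productions for the same non-terminal
share a common prefix on the right-hand side.

Productions for C:
  C → + ( g + g
  C → + ( g +

Found common prefix '+ ( g +' in productions for C

Answer: Yes, C has productions with common prefix '+ ( g +'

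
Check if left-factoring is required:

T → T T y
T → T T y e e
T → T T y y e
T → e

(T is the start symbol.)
Yes, T has productions with common prefix 'T T y'

Left-factoring is needed when two productions for the same non-terminal
share a common prefix on the right-hand side.

Productions for T:
  T → T T y
  T → T T y e e
  T → T T y y e
  T → e

Found common prefix 'T T y' in productions for T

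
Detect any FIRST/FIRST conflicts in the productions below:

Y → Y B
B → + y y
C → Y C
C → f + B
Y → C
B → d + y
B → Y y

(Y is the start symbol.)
Yes. Y → Y B / Y → C on { 'f' }; C → Y C / C → f '+' B on { 'f' }

FIRST sets of the non-terminals at (or reachable through a nullable prefix from) the front of some alternative:
  FIRST(Y) = { 'f' }
  FIRST(C) = { 'f' }

Productions for Y:
  Y → Y B: FIRST = { 'f' }
  Y → C: FIRST = { 'f' }
Productions for B:
  B → + y y: FIRST = { '+' }
  B → d + y: FIRST = { 'd' }
  B → Y y: FIRST = { 'f' }
Productions for C:
  C → Y C: FIRST = { 'f' }
  C → f + B: FIRST = { 'f' }

Conflict for Y: Y → Y B and Y → C
  Overlap: { 'f' }
Conflict for C: C → Y C and C → f + B
  Overlap: { 'f' }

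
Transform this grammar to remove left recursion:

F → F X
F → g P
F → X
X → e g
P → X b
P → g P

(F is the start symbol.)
F is directly left-recursive. The standard transformation for
  A → A α₁ | ... | A α_m | β₁ | ... | β_n
is
  A  → β₁ A' | ... | β_n A'
  A' → α₁ A' | ... | α_m A' | ε

F → g P becomes F → g P F'
F → X becomes F → X F'
F → F X becomes F' → X F'
Add F' → ε

Productions for other non-terminals are unchanged:
  X → e g
  P → X b
  P → g P

Resulting grammar:
F → g P F'
F → X F'
F' → X F'
F' → ε
X → e g
P → X b
P → g P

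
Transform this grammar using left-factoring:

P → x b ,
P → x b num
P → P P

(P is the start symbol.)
Left-factoring transforms A → αβ₁ | αβ₂ into A → αA' and A' → β₁ | β₂
(α is the longest common prefix among the alternatives). Repeat until
no nonterminal has two alternatives with a common prefix.

Round 1: P has alternatives sharing prefix 'x b'. Introduce P': P → x b P'
  Add: P' → ,
  Add: P' → num

No remaining common prefixes — done.

Resulting grammar:
P → x b P'
P' → ,
P' → num
P → P P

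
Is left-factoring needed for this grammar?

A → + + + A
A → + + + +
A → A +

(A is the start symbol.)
Yes, A has productions with common prefix '+ + +'

Left-factoring is needed when two productions for the same non-terminal
share a common prefix on the right-hand side.

Productions for A:
  A → + + + A
  A → + + + +
  A → A +

Found common prefix '+ + +' in productions for A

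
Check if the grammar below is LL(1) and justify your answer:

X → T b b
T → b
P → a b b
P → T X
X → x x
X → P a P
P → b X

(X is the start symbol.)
No. Predict set conflict for X: { 'b' }

A grammar is LL(1) if for each non-terminal N with multiple productions, the predict sets of those productions are pairwise disjoint, where PREDICT(N → α) = (FIRST(α) \ {ε}) ∪ (FOLLOW(N) if α ⇒* ε).

Relevant sets:
  FIRST(T) = { 'b' }
  FIRST(P) = { 'a', 'b' }

For X:
  PREDICT(X → T b b) = { 'b' }
  PREDICT(X → x x) = { 'x' }
  PREDICT(X → P a P) = { 'a', 'b' }
For P:
  PREDICT(P → a b b) = { 'a' }
  PREDICT(P → T X) = { 'b' }
  PREDICT(P → b X) = { 'b' }
T has a single production, so nothing to check there.

Conflict found: Predict set conflict for X: { 'b' }
The grammar is NOT LL(1).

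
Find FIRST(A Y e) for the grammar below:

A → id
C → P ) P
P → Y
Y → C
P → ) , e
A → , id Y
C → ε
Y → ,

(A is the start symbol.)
FIRST sets of the non-terminals involved (from the grammar, by fixed-point iteration):
  FIRST(A) = { ',', 'id' }

To compute FIRST(A Y e), process the symbols left to right:
Symbol A is a non-terminal. Add FIRST(A) \ {ε} = { ',', 'id' }
A is not nullable (ε ∉ FIRST(A)), so stop here.
FIRST(A Y e) = { ',', 'id' }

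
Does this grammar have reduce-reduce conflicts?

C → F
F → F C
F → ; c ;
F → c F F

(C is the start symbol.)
Augment with C' → C and build the canonical LR(0) collection (I0 = CLOSURE({[C' → . C]}), then GOTO on every symbol after a dot until no new states appear). It has 10 states:
  I0: { [C → . F], [C' → . C], [F → . ; c ;], [F → . F C], [F → . c F F] }  — shift
  I1: { [F → ; . c ;] }  — shift
  I2: { [C' → C .] }  — accept
  I3: { [C → . F], [C → F .], [F → . ; c ;], [F → . F C], [F → . c F F], [F → F . C] }  — shift, reduce
  I4: { [F → . ; c ;], [F → . F C], [F → . c F F], [F → c . F F] }  — shift
  I5: { [C → . F], [F → . ; c ;], [F → . F C], [F → . c F F], [F → F . C], [F → c F . F] }  — shift
  I6: { [F → F C .] }  — reduce
  I7: { [C → . F], [C → F .], [F → . ; c ;], [F → . F C], [F → . c F F], [F → F . C], [F → c F F .] }  — shift, 2 reduces
  I8: { [F → ; c . ;] }  — shift
  I9: { [F → ; c ; .] }  — reduce

I7 contains complete items [C → F .], [F → c F F .] — reduce-reduce conflict.

Answer: Yes — I7: [C → F .] vs [F → c F F .]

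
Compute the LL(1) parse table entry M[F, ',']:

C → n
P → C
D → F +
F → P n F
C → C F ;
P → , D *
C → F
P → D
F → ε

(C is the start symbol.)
To find M[F, ','], we find productions for F where ',' is in the predict set (PREDICT(N → α) = (FIRST(α) \ {ε}) ∪ (FOLLOW(N) if α ⇒* ε)).

Relevant sets:
  FIRST(P) = { '+', ',', ';', 'n', ε }
  FOLLOW(F) = { $, '+', ',', ';', 'n' }

F → P n F: PREDICT = { '+', ',', ';', 'n' }
  ',' is in predict set, so this production goes in M[F, ',']
F → ε: PREDICT = { $, '+', ',', ';', 'n' }
  ',' is in predict set, so this production goes in M[F, ',']

M[F, ','] = F → P n F, F → ε  (a multiply-defined cell — the grammar is not LL(1))

Answer: F → P n F, F → ε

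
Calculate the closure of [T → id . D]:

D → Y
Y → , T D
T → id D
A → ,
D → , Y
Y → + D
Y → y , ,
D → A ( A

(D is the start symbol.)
{ [A → . ,], [D → . , Y], [D → . A ( A], [D → . Y], [T → id . D], [Y → . + D], [Y → . , T D], [Y → . y , ,] }

To compute CLOSURE, for each item [A → α.Bβ] where B is a non-terminal, add [B → .γ] for all productions B → γ; repeat for the newly added items until nothing changes.

Start with: [T → id . D]
  [T → id . D] has the dot before D: add [D → . Y], [D → . , Y], [D → . A ( A]
  [D → . Y] has the dot before Y: add [Y → . , T D], [Y → . + D], [Y → . y , ,]
  [D → . A ( A] has the dot before A: add [A → . ,]
No further items can be added.

CLOSURE = { [A → . ,], [D → . , Y], [D → . A ( A], [D → . Y], [T → id . D], [Y → . + D], [Y → . , T D], [Y → . y , ,] }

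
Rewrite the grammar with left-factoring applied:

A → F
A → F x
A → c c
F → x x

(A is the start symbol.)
A → F A'
A' → ε
A' → x
A → c c
F → x x

Left-factoring transforms A → αβ₁ | αβ₂ into A → αA' and A' → β₁ | β₂
(α is the longest common prefix among the alternatives). Repeat until
no nonterminal has two alternatives with a common prefix.

Round 1: A has alternatives sharing prefix 'F'. Introduce A': A → F A'
  Add: A' → ε
  Add: A' → x

No remaining common prefixes — done.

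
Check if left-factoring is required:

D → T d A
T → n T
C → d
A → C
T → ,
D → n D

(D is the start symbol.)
No, left-factoring is not needed

Left-factoring is needed when two productions for the same non-terminal
share a common prefix on the right-hand side.

Productions for D:
  D → T d A
  D → n D
Productions for T:
  T → n T
  T → ,

No common prefixes found.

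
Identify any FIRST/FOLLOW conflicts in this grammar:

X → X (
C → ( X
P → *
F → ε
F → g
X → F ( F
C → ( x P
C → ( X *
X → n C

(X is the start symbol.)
Nullable non-terminals: F.

F: nullable alternative(s) F → ε; FOLLOW(F) = { $, '(', '*' }
  F → ε: FIRST \ {ε} = { } — this is the only nullable alternative, skip
  F → g: FIRST \ {ε} = { 'g' } — disjoint from FOLLOW(F)

C, P, X have no nullable alternative, so no FIRST/FOLLOW check is needed there.

No FIRST/FOLLOW conflicts found.

Answer: No FIRST/FOLLOW conflicts.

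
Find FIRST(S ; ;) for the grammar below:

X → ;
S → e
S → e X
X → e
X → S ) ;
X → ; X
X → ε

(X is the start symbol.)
{ 'e' }

FIRST sets of the non-terminals involved (from the grammar, by fixed-point iteration):
  FIRST(S) = { 'e' }

To compute FIRST(S ; ;), process the symbols left to right:
Symbol S is a non-terminal. Add FIRST(S) \ {ε} = { 'e' }
S is not nullable (ε ∉ FIRST(S)), so stop here.
FIRST(S ; ;) = { 'e' }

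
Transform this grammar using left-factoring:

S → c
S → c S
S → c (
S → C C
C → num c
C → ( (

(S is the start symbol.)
Left-factoring transforms A → αβ₁ | αβ₂ into A → αA' and A' → β₁ | β₂
(α is the longest common prefix among the alternatives). Repeat until
no nonterminal has two alternatives with a common prefix.

Round 1: S has alternatives sharing prefix 'c'. Introduce S': S → c S'
  Add: S' → ε
  Add: S' → S
  Add: S' → (

No remaining common prefixes — done.

Resulting grammar:
S → c S'
S' → ε
S' → S
S' → (
S → C C
C → num c
C → ( (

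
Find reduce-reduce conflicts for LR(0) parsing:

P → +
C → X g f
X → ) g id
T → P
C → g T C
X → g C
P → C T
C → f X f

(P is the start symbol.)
A reduce-reduce conflict occurs when an LR(0) state has two complete items [A → α .] and [B → β .] — both call for a reduction, and with no lookahead the parser cannot choose between them.

Augment with P' → P and build the canonical LR(0) collection (I0 = CLOSURE({[P' → . P]}), then GOTO on every symbol after a dot until no new states appear). It has 21 states:
  I0: { [C → . X g f], [C → . f X f], [C → . g T C], [P → . +], [P → . C T], [P' → . P], [X → . ) g id], [X → . g C] }  — shift
  I1: { [X → ) . g id] }  — shift
  I2: { [P → + .] }  — reduce
  I3: { [C → . X g f], [C → . f X f], [C → . g T C], [P → . +], [P → . C T], [P → C . T], [T → . P], [X → . ) g id], [X → . g C] }  — shift
  I4: { [P' → P .] }  — accept
  I5: { [C → X . g f] }  — shift
  I6: { [C → f . X f], [X → . ) g id], [X → . g C] }  — shift
  I7: { [C → . X g f], [C → . f X f], [C → . g T C], [C → g . T C], [P → . +], [P → . C T], [T → . P], [X → . ) g id], [X → . g C], [X → g . C] }  — shift
  I8: { [C → . X g f], [C → . f X f], [C → . g T C], [P → . +], [P → . C T], [P → C . T], [T → . P], [X → . ) g id], [X → . g C], [X → g C .] }  — shift, reduce
  I9: { [T → P .] }  — reduce
  I10: { [C → . X g f], [C → . f X f], [C → . g T C], [C → g T . C], [X → . ) g id], [X → . g C] }  — shift
  I11: { [C → g T C .] }  — reduce
  I12: { [P → C T .] }  — reduce
  I13: { [C → f X . f] }  — shift
  I14: { [C → . X g f], [C → . f X f], [C → . g T C], [X → . ) g id], [X → . g C], [X → g . C] }  — shift
  I15: { [X → g C .] }  — reduce
  I16: { [C → f X f .] }  — reduce
  I17: { [C → X g . f] }  — shift
  I18: { [C → X g f .] }  — reduce
  I19: { [X → ) g . id] }  — shift
  I20: { [X → ) g id .] }  — reduce

No state contains more than one complete item.

Answer: No reduce-reduce conflicts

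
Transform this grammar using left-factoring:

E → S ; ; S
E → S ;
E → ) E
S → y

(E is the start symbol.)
Left-factoring transforms A → αβ₁ | αβ₂ into A → αA' and A' → β₁ | β₂
(α is the longest common prefix among the alternatives). Repeat until
no nonterminal has two alternatives with a common prefix.

Round 1: E has alternatives sharing prefix 'S ;'. Introduce E': E → S ; E'
  Add: E' → ; S
  Add: E' → ε

No remaining common prefixes — done.

Resulting grammar:
E → S ; E'
E' → ; S
E' → ε
E → ) E
S → y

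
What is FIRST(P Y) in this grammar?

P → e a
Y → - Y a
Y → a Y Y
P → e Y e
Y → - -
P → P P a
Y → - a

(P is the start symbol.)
FIRST sets of the non-terminals involved (from the grammar, by fixed-point iteration):
  FIRST(P) = { 'e' }

To compute FIRST(P Y), process the symbols left to right:
Symbol P is a non-terminal. Add FIRST(P) \ {ε} = { 'e' }
P is not nullable (ε ∉ FIRST(P)), so stop here.
FIRST(P Y) = { 'e' }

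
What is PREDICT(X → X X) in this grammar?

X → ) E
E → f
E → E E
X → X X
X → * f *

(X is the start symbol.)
PREDICT(X → X X) = (FIRST(RHS) \ {ε}) ∪ (FOLLOW(X) if ε ∈ FIRST(RHS), i.e. RHS ⇒* ε)
FIRST(X) = { ')', '*' }
FIRST(X X) = { ')', '*' }
ε ∉ FIRST(X X), so FOLLOW(X) is not added.
PREDICT(X → X X) = { ')', '*' }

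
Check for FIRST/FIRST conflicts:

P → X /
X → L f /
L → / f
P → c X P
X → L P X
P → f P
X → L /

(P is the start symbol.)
Yes. X → L f '/' / X → L P X on { '/' }; X → L f '/' / X → L '/' on { '/' }; X → L P X / X → L '/' on { '/' }

FIRST sets of the non-terminals at (or reachable through a nullable prefix from) the front of some alternative:
  FIRST(X) = { '/' }
  FIRST(L) = { '/' }

Productions for P:
  P → X /: FIRST = { '/' }
  P → c X P: FIRST = { 'c' }
  P → f P: FIRST = { 'f' }
Productions for X:
  X → L f /: FIRST = { '/' }
  X → L P X: FIRST = { '/' }
  X → L /: FIRST = { '/' }
L has only one production, so no FIRST/FIRST conflict is possible there.

Conflict for X: X → L f / and X → L P X
  Overlap: { '/' }
Conflict for X: X → L f / and X → L /
  Overlap: { '/' }
Conflict for X: X → L P X and X → L /
  Overlap: { '/' }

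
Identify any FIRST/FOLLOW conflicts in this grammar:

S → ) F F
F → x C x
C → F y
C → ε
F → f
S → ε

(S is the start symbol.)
Nullable non-terminals: C, S.
FIRST sets used below: FIRST(F) = { 'f', 'x' }

C: nullable alternative(s) C → ε; FOLLOW(C) = { 'x' }
  C → F y: FIRST \ {ε} = { 'f', 'x' } — overlaps FOLLOW(C) on { 'x' }: CONFLICT
  C → ε: FIRST \ {ε} = { } — this is the only nullable alternative, skip

S: nullable alternative(s) S → ε; FOLLOW(S) = { $ }
  S → ) F F: FIRST \ {ε} = { ')' } — disjoint from FOLLOW(S)
  S → ε: FIRST \ {ε} = { } — this is the only nullable alternative, skip

F has no nullable alternative, so no FIRST/FOLLOW check is needed there.

So the grammar has 1 FIRST/FOLLOW conflict (marked CONFLICT above).

Answer: Yes. C → F y with FOLLOW(C) on { 'x' }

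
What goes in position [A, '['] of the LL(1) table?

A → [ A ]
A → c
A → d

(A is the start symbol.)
A → [ A ]

To find M[A, '['], we find productions for A where '[' is in the predict set (PREDICT(N → α) = (FIRST(α) \ {ε}) ∪ (FOLLOW(N) if α ⇒* ε)).

A → [ A ]: PREDICT = { '[' }
  '[' is in predict set, so this production goes in M[A, '[']
A → c: PREDICT = { 'c' }
A → d: PREDICT = { 'd' }

M[A, '['] = A → [ A ]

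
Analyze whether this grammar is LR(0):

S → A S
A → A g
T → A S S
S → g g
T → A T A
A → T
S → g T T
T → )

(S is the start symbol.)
No. Shift-reduce conflict between [A → T .] and [T → . )]

Augment with S' → S and build the canonical LR(0) collection (I0 = CLOSURE({[S' → . S]}), then GOTO on every symbol after a dot until no new states appear). It has 16 states:
  I0: { [A → . A g], [A → . T], [S → . A S], [S → . g T T], [S → . g g], [S' → . S], [T → . )], [T → . A S S], [T → . A T A] }  — shift
  I1: { [T → ) .] }  — reduce
  I2: { [A → . A g], [A → . T], [A → A . g], [S → . A S], [S → . g T T], [S → . g g], [S → A . S], [T → . )], [T → . A S S], [T → . A T A], [T → A . S S], [T → A . T A] }  — shift
  I3: { [S' → S .] }  — accept
  I4: { [A → T .] }  — reduce
  I5: { [A → . A g], [A → . T], [S → g . T T], [S → g . g], [T → . )], [T → . A S S], [T → . A T A] }  — shift
  I6: { [A → . A g], [A → . T], [A → A . g], [S → . A S], [S → . g T T], [S → . g g], [T → . )], [T → . A S S], [T → . A T A], [T → A . S S], [T → A . T A] }  — shift
  I7: { [A → . A g], [A → . T], [A → T .], [S → g T . T], [T → . )], [T → . A S S], [T → . A T A] }  — shift, reduce
  I8: { [S → g g .] }  — reduce
  I9: { [A → T .], [S → g T T .] }  — 2 reduces
  I10: { [A → . A g], [A → . T], [S → . A S], [S → . g T T], [S → . g g], [T → . )], [T → . A S S], [T → . A T A], [T → A S . S] }  — shift
  I11: { [A → . A g], [A → . T], [A → T .], [T → . )], [T → . A S S], [T → . A T A], [T → A T . A] }  — shift, reduce
  I12: { [A → . A g], [A → . T], [A → A g .], [S → g . T T], [S → g . g], [T → . )], [T → . A S S], [T → . A T A] }  — shift, reduce
  I13: { [A → . A g], [A → . T], [A → A . g], [S → . A S], [S → . g T T], [S → . g g], [T → . )], [T → . A S S], [T → . A T A], [T → A . S S], [T → A . T A], [T → A T A .] }  — shift, reduce
  I14: { [T → A S S .] }  — reduce
  I15: { [A → . A g], [A → . T], [S → . A S], [S → . g T T], [S → . g g], [S → A S .], [T → . )], [T → . A S S], [T → . A T A], [T → A S . S] }  — shift, reduce

Conflict in state I7:
  Shift-reduce conflict between [A → T .] and [T → . )]
So the grammar is NOT LR(0).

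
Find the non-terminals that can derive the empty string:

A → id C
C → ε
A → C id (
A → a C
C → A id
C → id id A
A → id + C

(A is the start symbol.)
A non-terminal is nullable if it can derive ε (the empty string): either it has an ε-production, or it has a production whose right-hand side consists entirely of nullable non-terminals.

ε-productions: C → ε
So C is immediately nullable.
No further non-terminal can be added: every production for the remaining non-terminals contains a terminal or a non-nullable non-terminal.
Nullable = { 'C' }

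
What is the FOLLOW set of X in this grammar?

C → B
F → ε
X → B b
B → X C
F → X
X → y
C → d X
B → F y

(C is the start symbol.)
{ $, 'b', 'd', 'y' }

To compute FOLLOW(X), find every occurrence of X on a right-hand side N → α X β: add FIRST(β) \ {ε}, and if β is empty or nullable also add FOLLOW(N). Iterate to a fixed point.

In B → X C: X is followed by C, add FIRST(C) \ {ε} = { 'd', 'y' }
In F → X: X is at the end, add FOLLOW(F)
In C → d X: X is at the end, add FOLLOW(C)

The FOLLOW sets referred to above (computed the same way, to a fixed point):
  FOLLOW(F) = { 'y' }
  FOLLOW(C) = { $, 'b' }

Taking the union: FOLLOW(X) = { $, 'b', 'd', 'y' }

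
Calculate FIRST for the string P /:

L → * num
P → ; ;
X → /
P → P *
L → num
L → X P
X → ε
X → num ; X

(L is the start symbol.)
FIRST sets of the non-terminals involved (from the grammar, by fixed-point iteration):
  FIRST(P) = { ';' }

To compute FIRST(P /), process the symbols left to right:
Symbol P is a non-terminal. Add FIRST(P) \ {ε} = { ';' }
P is not nullable (ε ∉ FIRST(P)), so stop here.
FIRST(P /) = { ';' }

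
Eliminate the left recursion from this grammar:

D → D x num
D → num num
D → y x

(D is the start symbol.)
D → num num D'
D → y x D'
D' → x num D'
D' → ε

D is directly left-recursive. The standard transformation for
  A → A α₁ | ... | A α_m | β₁ | ... | β_n
is
  A  → β₁ A' | ... | β_n A'
  A' → α₁ A' | ... | α_m A' | ε

D → num num becomes D → num num D'
D → y x becomes D → y x D'
D → D x num becomes D' → x num D'
Add D' → ε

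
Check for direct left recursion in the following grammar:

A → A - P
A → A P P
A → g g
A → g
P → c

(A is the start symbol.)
Direct left recursion occurs when N → N α for some non-terminal N (the right-hand side begins with the left-hand side itself).

A → A - P: LEFT RECURSIVE (starts with A)
A → A P P: LEFT RECURSIVE (starts with A)
A → g g: starts with g
A → g: starts with g
P → c: starts with c

The grammar has direct left recursion on: A.

Answer: Yes, A is left-recursive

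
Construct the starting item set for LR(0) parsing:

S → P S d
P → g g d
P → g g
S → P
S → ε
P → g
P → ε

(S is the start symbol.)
{ [P → . g g d], [P → . g g], [P → . g], [P → .], [S → . P S d], [S → . P], [S → .], [S' → . S] }

First, augment the grammar with S' → S
I₀ = CLOSURE({ [S' → . S] }):
  [S' → . S] has the dot before S: add [S → . P S d], [S → . P], [S → .]
  [S → . P S d] has the dot before P: add [P → . g g d], [P → . g g], [P → . g], [P → .]
No further items can be added.

I₀ = { [P → . g g d], [P → . g g], [P → . g], [P → .], [S → . P S d], [S → . P], [S → .], [S' → . S] }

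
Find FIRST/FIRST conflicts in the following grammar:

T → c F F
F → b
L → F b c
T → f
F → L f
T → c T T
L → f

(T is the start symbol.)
FIRST sets of the non-terminals at (or reachable through a nullable prefix from) the front of some alternative:
  FIRST(L) = { 'b', 'f' }
  FIRST(F) = { 'b', 'f' }

Productions for T:
  T → c F F: FIRST = { 'c' }
  T → f: FIRST = { 'f' }
  T → c T T: FIRST = { 'c' }
Productions for F:
  F → b: FIRST = { 'b' }
  F → L f: FIRST = { 'b', 'f' }
Productions for L:
  L → F b c: FIRST = { 'b', 'f' }
  L → f: FIRST = { 'f' }

Conflict for T: T → c F F and T → c T T
  Overlap: { 'c' }
Conflict for F: F → b and F → L f
  Overlap: { 'b' }
Conflict for L: L → F b c and L → f
  Overlap: { 'f' }

Answer: Yes. T → c F F / T → c T T on { 'c' }; F → b / F → L f on { 'b' }; L → F b c / L → f on { 'f' }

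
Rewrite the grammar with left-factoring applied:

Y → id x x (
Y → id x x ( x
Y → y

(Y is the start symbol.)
Y → id x x ( Y'
Y' → ε
Y' → x
Y → y

Left-factoring transforms A → αβ₁ | αβ₂ into A → αA' and A' → β₁ | β₂
(α is the longest common prefix among the alternatives). Repeat until
no nonterminal has two alternatives with a common prefix.

Round 1: Y has alternatives sharing prefix 'id x x ('. Introduce Y': Y → id x x ( Y'
  Add: Y' → ε
  Add: Y' → x

No remaining common prefixes — done.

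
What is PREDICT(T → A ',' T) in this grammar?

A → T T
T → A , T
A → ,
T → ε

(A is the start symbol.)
PREDICT(T → A ',' T) = (FIRST(RHS) \ {ε}) ∪ (FOLLOW(T) if ε ∈ FIRST(RHS), i.e. RHS ⇒* ε)
FIRST(A) = { ',', ε }
FIRST(A ',' T) = { ',' }
ε ∉ FIRST(A ',' T), so FOLLOW(T) is not added.
PREDICT(T → A ',' T) = { ',' }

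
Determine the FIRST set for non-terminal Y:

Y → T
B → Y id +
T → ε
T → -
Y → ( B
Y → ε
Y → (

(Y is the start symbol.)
FIRST sets of the other non-terminals involved (by the same procedure, iterated to a fixed point):
  FIRST(T) = { '-', ε }

From Y → T:
  - T is a non-terminal: add FIRST(T) \ {ε} = { '-' }
    T is nullable and nothing follows, so the whole right-hand side can vanish: ε ∈ FIRST(Y)
From Y → ( B:
  - '(' is a terminal: add '(' and stop
From Y → ε:
  - ε-production, so ε ∈ FIRST(Y)
From Y → (:
  - '(' is a terminal: add '(' and stop

Collecting: FIRST(Y) = { '(', '-', ε }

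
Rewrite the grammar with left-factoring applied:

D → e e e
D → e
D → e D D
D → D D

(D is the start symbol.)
Left-factoring transforms A → αβ₁ | αβ₂ into A → αA' and A' → β₁ | β₂
(α is the longest common prefix among the alternatives). Repeat until
no nonterminal has two alternatives with a common prefix.

Round 1: D has alternatives sharing prefix 'e'. Introduce D': D → e D'
  Add: D' → e e
  Add: D' → ε
  Add: D' → D D

No remaining common prefixes — done.

Resulting grammar:
D → e D'
D' → e e
D' → ε
D' → D D
D → D D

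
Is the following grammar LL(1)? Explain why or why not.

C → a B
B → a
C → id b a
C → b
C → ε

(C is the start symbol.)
A grammar is LL(1) if for each non-terminal N with multiple productions, the predict sets of those productions are pairwise disjoint, where PREDICT(N → α) = (FIRST(α) \ {ε}) ∪ (FOLLOW(N) if α ⇒* ε).

Relevant sets:
  FOLLOW(C) = { $ }

For C:
  PREDICT(C → a B) = { 'a' }
  PREDICT(C → id b a) = { 'id' }
  PREDICT(C → b) = { 'b' }
  PREDICT(C → ε) = { $ }
B has a single production, so nothing to check there.

All predict sets are disjoint. The grammar IS LL(1).

Answer: Yes, the grammar is LL(1).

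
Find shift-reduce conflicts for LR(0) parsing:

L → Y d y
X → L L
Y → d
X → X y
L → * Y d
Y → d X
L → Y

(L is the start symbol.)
Yes — I3: [L → Y .] vs [L → Y . d y]; I4: [Y → d .] vs [L → . * Y d]; I6: [Y → d X .] vs [X → X . y]

A shift-reduce conflict occurs when an LR(0) state has both:
  - a complete (reduce) item [A → α .] (dot at the end), and
  - a shift item [B → β . c γ] (dot before a terminal).

Augment with L' → L and build the canonical LR(0) collection (I0 = CLOSURE({[L' → . L]}), then GOTO on every symbol after a dot until no new states appear). It has 13 states:
  I0: { [L → . * Y d], [L → . Y d y], [L → . Y], [L' → . L], [Y → . d X], [Y → . d] }  — shift
  I1: { [L → * . Y d], [Y → . d X], [Y → . d] }  — shift
  I2: { [L' → L .] }  — accept
  I3: { [L → Y . d y], [L → Y .] }  — shift, reduce
  I4: { [L → . * Y d], [L → . Y d y], [L → . Y], [X → . L L], [X → . X y], [Y → . d X], [Y → . d], [Y → d . X], [Y → d .] }  — shift, reduce
  I5: { [L → . * Y d], [L → . Y d y], [L → . Y], [X → L . L], [Y → . d X], [Y → . d] }  — shift
  I6: { [X → X . y], [Y → d X .] }  — shift, reduce
  I7: { [X → X y .] }  — reduce
  I8: { [X → L L .] }  — reduce
  I9: { [L → Y d . y] }  — shift
  I10: { [L → Y d y .] }  — reduce
  I11: { [L → * Y . d] }  — shift
  I12: { [L → * Y d .] }  — reduce

I3 contains reduce item [L → Y .] and shift item [L → Y . d y] — shift-reduce conflict.
I4 contains reduce item [Y → d .] and shift items [L → . * Y d], [Y → . d], [Y → . d X] — shift-reduce conflict.
I6 contains reduce item [Y → d X .] and shift item [X → X . y] — shift-reduce conflict.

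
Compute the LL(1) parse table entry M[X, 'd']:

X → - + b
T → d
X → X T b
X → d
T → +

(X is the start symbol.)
To find M[X, 'd'], we find productions for X where 'd' is in the predict set (PREDICT(N → α) = (FIRST(α) \ {ε}) ∪ (FOLLOW(N) if α ⇒* ε)).

Relevant sets:
  FIRST(X) = { '-', 'd' }

X → - + b: PREDICT = { '-' }
X → X T b: PREDICT = { '-', 'd' }
  'd' is in predict set, so this production goes in M[X, 'd']
X → d: PREDICT = { 'd' }
  'd' is in predict set, so this production goes in M[X, 'd']

M[X, 'd'] = X → X T b, X → d  (a multiply-defined cell — the grammar is not LL(1))

Answer: X → X T b, X → d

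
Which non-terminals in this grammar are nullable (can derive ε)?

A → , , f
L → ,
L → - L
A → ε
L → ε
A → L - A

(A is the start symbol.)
{ 'A', 'L' }

A non-terminal is nullable if it can derive ε (the empty string): either it has an ε-production, or it has a production whose right-hand side consists entirely of nullable non-terminals.

ε-productions: A → ε, L → ε
So A, L are immediately nullable.
Every non-terminal is now nullable.
Nullable = { 'A', 'L' }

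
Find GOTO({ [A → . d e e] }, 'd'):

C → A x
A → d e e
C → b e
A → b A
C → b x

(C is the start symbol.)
GOTO(I, 'd') = CLOSURE({ [A → αX.β] : [A → α.Xβ] ∈ I, X = 'd' })

Items with dot before 'd', with the dot advanced:
  [A → . d e e] → [A → d . e e]
Closure adds nothing (no advanced item has the dot before a non-terminal).

GOTO = { [A → d . e e] }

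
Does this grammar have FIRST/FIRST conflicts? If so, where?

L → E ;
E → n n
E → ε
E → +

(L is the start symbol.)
A FIRST/FIRST conflict occurs when two productions N → α and N → β for the same non-terminal have FIRST(α) ∩ FIRST(β) ≠ ∅ (with ε ∈ FIRST of a nullable right-hand side, so two nullable alternatives also conflict).

Productions for E:
  E → n n: FIRST = { 'n' }
  E → ε: FIRST = { ε }
  E → +: FIRST = { '+' }
L has only one production, so no FIRST/FIRST conflict is possible there.

All alternatives of each non-terminal have pairwise disjoint FIRST sets.

Answer: No FIRST/FIRST conflicts.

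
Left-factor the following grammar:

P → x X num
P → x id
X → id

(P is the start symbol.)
P → x P'
P' → X num
P' → id
X → id

Left-factoring transforms A → αβ₁ | αβ₂ into A → αA' and A' → β₁ | β₂
(α is the longest common prefix among the alternatives). Repeat until
no nonterminal has two alternatives with a common prefix.

Round 1: P has alternatives sharing prefix 'x'. Introduce P': P → x P'
  Add: P' → X num
  Add: P' → id

No remaining common prefixes — done.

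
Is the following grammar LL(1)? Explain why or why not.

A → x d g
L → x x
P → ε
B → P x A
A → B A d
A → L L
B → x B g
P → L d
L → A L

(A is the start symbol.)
No. Predict set conflict for A: { 'x' }

A grammar is LL(1) if for each non-terminal N with multiple productions, the predict sets of those productions are pairwise disjoint, where PREDICT(N → α) = (FIRST(α) \ {ε}) ∪ (FOLLOW(N) if α ⇒* ε).

Relevant sets:
  FIRST(B) = { 'x' }
  FIRST(L) = { 'x' }
  FIRST(A) = { 'x' }
  FIRST(P) = { 'x', ε }
  FOLLOW(P) = { 'x' }

For A:
  PREDICT(A → x d g) = { 'x' }
  PREDICT(A → B A d) = { 'x' }
  PREDICT(A → L L) = { 'x' }
For L:
  PREDICT(L → x x) = { 'x' }
  PREDICT(L → A L) = { 'x' }
For P:
  PREDICT(P → ε) = { 'x' }
  PREDICT(P → L d) = { 'x' }
For B:
  PREDICT(B → P x A) = { 'x' }
  PREDICT(B → x B g) = { 'x' }

Conflict found: Predict set conflict for A: { 'x' }
The grammar is NOT LL(1).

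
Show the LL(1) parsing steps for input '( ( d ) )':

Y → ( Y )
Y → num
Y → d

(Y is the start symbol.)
LL(1) parsing maintains a stack (initially the start symbol over $) and the input. At each step: if the stack top is a terminal, match it against the current input token; if it is a non-terminal N, replace it with the RHS of M[N, lookahead] (the unique production whose predict set contains the lookahead).

Stack is shown with the top on the left.

Stack      Input        Action
------------------------------
Y $        ( ( d ) ) $  output Y → ( Y )
( Y ) $    ( ( d ) ) $  match '('
Y ) $      ( d ) ) $    output Y → ( Y )
( Y ) ) $  ( d ) ) $    match '('
Y ) ) $    d ) ) $      output Y → d
d ) ) $    d ) ) $      match 'd'
) ) $      ) ) $        match ')'
) $        ) $          match ')'
$          $            accept

The string is accepted.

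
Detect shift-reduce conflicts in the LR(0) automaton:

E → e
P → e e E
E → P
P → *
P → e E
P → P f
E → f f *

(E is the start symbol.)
A shift-reduce conflict occurs when an LR(0) state has both:
  - a complete (reduce) item [A → α .] (dot at the end), and
  - a shift item [B → β . c γ] (dot before a terminal).

Augment with E' → E and build the canonical LR(0) collection (I0 = CLOSURE({[E' → . E]}), then GOTO on every symbol after a dot until no new states appear). It has 12 states:
  I0: { [E → . P], [E → . e], [E → . f f *], [E' → . E], [P → . *], [P → . P f], [P → . e E], [P → . e e E] }  — shift
  I1: { [P → * .] }  — reduce
  I2: { [E' → E .] }  — accept
  I3: { [E → P .], [P → P . f] }  — shift, reduce
  I4: { [E → . P], [E → . e], [E → . f f *], [E → e .], [P → . *], [P → . P f], [P → . e E], [P → . e e E], [P → e . E], [P → e . e E] }  — shift, reduce
  I5: { [E → f . f *] }  — shift
  I6: { [E → f f . *] }  — shift
  I7: { [E → f f * .] }  — reduce
  I8: { [P → e E .] }  — reduce
  I9: { [E → . P], [E → . e], [E → . f f *], [E → e .], [P → . *], [P → . P f], [P → . e E], [P → . e e E], [P → e . E], [P → e . e E], [P → e e . E] }  — shift, reduce
  I10: { [P → e E .], [P → e e E .] }  — 2 reduces
  I11: { [P → P f .] }  — reduce

I3 contains reduce item [E → P .] and shift item [P → P . f] — shift-reduce conflict.
I4 contains reduce item [E → e .] and shift items [E → . e], [E → . f f *], [P → . *], [P → . e E], [P → . e e E], [P → e . e E] — shift-reduce conflict.
I9 contains reduce item [E → e .] and shift items [E → . e], [E → . f f *], [P → . *], [P → . e E], [P → . e e E], [P → e . e E] — shift-reduce conflict.

Answer: Yes — I3: [E → P .] vs [P → P . f]; I4: [E → e .] vs [E → . e]; I9: [E → e .] vs [E → . e]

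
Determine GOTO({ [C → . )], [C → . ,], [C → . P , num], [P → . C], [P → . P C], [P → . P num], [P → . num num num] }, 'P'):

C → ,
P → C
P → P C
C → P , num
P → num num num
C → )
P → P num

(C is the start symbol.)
GOTO(I, 'P') = CLOSURE({ [A → αX.β] : [A → α.Xβ] ∈ I, X = 'P' })

Items with dot before 'P', with the dot advanced:
  [C → . P , num] → [C → P . , num]
  [P → . P C] → [P → P . C]
  [P → . P num] → [P → P . num]
Closure of the advanced items:
  [P → P . C] has the dot before C: add [C → . ,], [C → . P , num], [C → . )]
  [C → . P , num] has the dot before P: add [P → . C], [P → . P C], [P → . num num num], [P → . P num]

GOTO = { [C → . )], [C → . ,], [C → . P , num], [C → P . , num], [P → . C], [P → . P C], [P → . P num], [P → . num num num], [P → P . C], [P → P . num] }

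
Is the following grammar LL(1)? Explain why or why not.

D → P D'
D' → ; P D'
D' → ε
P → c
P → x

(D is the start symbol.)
Yes, the grammar is LL(1).

A grammar is LL(1) if for each non-terminal N with multiple productions, the predict sets of those productions are pairwise disjoint, where PREDICT(N → α) = (FIRST(α) \ {ε}) ∪ (FOLLOW(N) if α ⇒* ε).

Relevant sets:
  FOLLOW(D') = { $ }

For D':
  PREDICT(D' → ';' P D') = { ';' }
  PREDICT(D' → ε) = { $ }
For P:
  PREDICT(P → c) = { 'c' }
  PREDICT(P → x) = { 'x' }
D has a single production, so nothing to check there.

All predict sets are disjoint. The grammar IS LL(1).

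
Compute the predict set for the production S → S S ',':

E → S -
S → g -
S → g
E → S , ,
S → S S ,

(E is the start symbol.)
{ 'g' }

PREDICT(S → S S ',') = (FIRST(RHS) \ {ε}) ∪ (FOLLOW(S) if ε ∈ FIRST(RHS), i.e. RHS ⇒* ε)
FIRST(S) = { 'g' }
FIRST(S S ',') = { 'g' }
ε ∉ FIRST(S S ','), so FOLLOW(S) is not added.
PREDICT(S → S S ',') = { 'g' }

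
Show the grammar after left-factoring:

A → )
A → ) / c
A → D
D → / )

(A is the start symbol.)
A → ) A'
A' → ε
A' → / c
A → D
D → / )

Left-factoring transforms A → αβ₁ | αβ₂ into A → αA' and A' → β₁ | β₂
(α is the longest common prefix among the alternatives). Repeat until
no nonterminal has two alternatives with a common prefix.

Round 1: A has alternatives sharing prefix ')'. Introduce A': A → ) A'
  Add: A' → ε
  Add: A' → / c

No remaining common prefixes — done.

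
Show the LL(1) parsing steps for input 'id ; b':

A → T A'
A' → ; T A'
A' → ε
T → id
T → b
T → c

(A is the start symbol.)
LL(1) parsing maintains a stack (initially the start symbol over $) and the input. At each step: if the stack top is a terminal, match it against the current input token; if it is a non-terminal N, replace it with the RHS of M[N, lookahead] (the unique production whose predict set contains the lookahead).

Stack is shown with the top on the left.

Stack     Input     Action
--------------------------
A $       id ; b $  output A → T A'
T A' $    id ; b $  output T → id
id A' $   id ; b $  match 'id'
A' $      ; b $     output A' → ; T A'
; T A' $  ; b $     match ';'
T A' $    b $       output T → b
b A' $    b $       match 'b'
A' $      $         output A' → ε
$         $         accept

The string is accepted.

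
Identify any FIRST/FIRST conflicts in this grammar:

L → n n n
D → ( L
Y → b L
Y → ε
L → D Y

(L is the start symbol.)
No FIRST/FIRST conflicts.

A FIRST/FIRST conflict occurs when two productions N → α and N → β for the same non-terminal have FIRST(α) ∩ FIRST(β) ≠ ∅ (with ε ∈ FIRST of a nullable right-hand side, so two nullable alternatives also conflict).

FIRST sets of the non-terminals at (or reachable through a nullable prefix from) the front of some alternative:
  FIRST(D) = { '(' }

Productions for L:
  L → n n n: FIRST = { 'n' }
  L → D Y: FIRST = { '(' }
Productions for Y:
  Y → b L: FIRST = { 'b' }
  Y → ε: FIRST = { ε }
D has only one production, so no FIRST/FIRST conflict is possible there.

All alternatives of each non-terminal have pairwise disjoint FIRST sets.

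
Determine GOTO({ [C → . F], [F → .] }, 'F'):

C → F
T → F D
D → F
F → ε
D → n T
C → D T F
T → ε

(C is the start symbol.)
GOTO(I, 'F') = CLOSURE({ [A → αX.β] : [A → α.Xβ] ∈ I, X = 'F' })

Items with dot before 'F', with the dot advanced:
  [C → . F] → [C → F .]
Closure adds nothing (no advanced item has the dot before a non-terminal).

GOTO = { [C → F .] }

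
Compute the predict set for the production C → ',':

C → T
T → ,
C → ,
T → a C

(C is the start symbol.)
{ ',' }

PREDICT(C → ',') = (FIRST(RHS) \ {ε}) ∪ (FOLLOW(C) if ε ∈ FIRST(RHS), i.e. RHS ⇒* ε)
FIRST(',') = { ',' }
ε ∉ FIRST(','), so FOLLOW(C) is not added.
PREDICT(C → ',') = { ',' }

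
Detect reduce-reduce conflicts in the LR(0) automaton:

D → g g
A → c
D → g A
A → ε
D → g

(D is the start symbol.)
Yes — I2: [A → .] vs [D → g .]

A reduce-reduce conflict occurs when an LR(0) state has two complete items [A → α .] and [B → β .] — both call for a reduction, and with no lookahead the parser cannot choose between them.

Augment with D' → D and build the canonical LR(0) collection (I0 = CLOSURE({[D' → . D]}), then GOTO on every symbol after a dot until no new states appear). It has 6 states:
  I0: { [D → . g A], [D → . g g], [D → . g], [D' → . D] }  — shift
  I1: { [D' → D .] }  — accept
  I2: { [A → . c], [A → .], [D → g . A], [D → g . g], [D → g .] }  — shift, 2 reduces
  I3: { [D → g A .] }  — reduce
  I4: { [A → c .] }  — reduce
  I5: { [D → g g .] }  — reduce

I2 contains complete items [A → .], [D → g .] — reduce-reduce conflict.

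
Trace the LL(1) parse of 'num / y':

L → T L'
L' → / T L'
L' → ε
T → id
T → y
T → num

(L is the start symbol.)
LL(1) parsing maintains a stack (initially the start symbol over $) and the input. At each step: if the stack top is a terminal, match it against the current input token; if it is a non-terminal N, replace it with the RHS of M[N, lookahead] (the unique production whose predict set contains the lookahead).

Stack is shown with the top on the left.

Stack     Input      Action
---------------------------
L $       num / y $  output L → T L'
T L' $    num / y $  output T → num
num L' $  num / y $  match 'num'
L' $      / y $      output L' → / T L'
/ T L' $  / y $      match '/'
T L' $    y $        output T → y
y L' $    y $        match 'y'
L' $      $          output L' → ε
$         $          accept

The string is accepted.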